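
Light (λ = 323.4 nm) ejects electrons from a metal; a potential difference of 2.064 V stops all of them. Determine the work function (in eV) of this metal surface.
1.77 eV

The stopping potential gives the maximum kinetic energy: KE_max = eV_s = 2.064 eV

From Einstein's photoelectric equation: KE_max = hc/λ - φ
Rearranging: φ = hc/λ - KE_max

Calculate photon energy:
E_photon = hc/λ = (6.626×10⁻³⁴ J·s)(3×10⁸ m/s) / (323.4×10⁻⁹ m) = 3.8338 eV

Therefore:
φ = 3.8338 - 2.064 = 1.77 eV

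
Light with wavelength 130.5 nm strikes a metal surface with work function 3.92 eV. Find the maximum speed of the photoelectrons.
1.4011e+06 m/s

First, find the maximum kinetic energy:
E_photon = hc/λ = 9.5007 eV
KE_max = E_photon - φ = 9.5007 - 3.92 = 5.5807 eV

Convert to Joules: KE_max = 5.5807 × 1.602×10⁻¹⁹ J = 8.9413e-19 J

Then use KE = ½mv² to find velocity:
v = √(2·KE/m) = √(2 × 8.9413e-19 J / 9.109e-31 kg)
v = 1.4011e+06 m/s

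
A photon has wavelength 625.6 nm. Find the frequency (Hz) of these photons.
4.7921e+14 Hz

Using the wave equation: c = fλ

Solving for frequency:
f = c/λ = (3×10⁸ m/s) / (625.6×10⁻⁹ m)
f = 4.7921e+14 Hz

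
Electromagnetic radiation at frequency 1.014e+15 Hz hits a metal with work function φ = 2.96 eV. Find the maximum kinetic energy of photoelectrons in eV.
1.2336 eV

Using Einstein's photoelectric equation: KE_max = hf - φ

First, calculate the photon energy:
E_photon = hf = (6.626×10⁻³⁴ J·s)(1.014e+15 Hz)
E_photon = 4.1936 eV

Then, the maximum kinetic energy:
KE_max = E_photon - φ = 4.1936 eV - 2.96 eV = 1.2336 eV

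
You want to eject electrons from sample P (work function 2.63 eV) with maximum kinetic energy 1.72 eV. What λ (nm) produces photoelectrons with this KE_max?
285.02 nm

From Einstein's equation: KE_max = hc/λ - φ

Rearranging for λ:
hc/λ = KE_max + φ
λ = hc/(KE_max + φ)

Required photon energy:
E_photon = KE_max + φ = 1.72 + 2.63 = 4.35 eV

Required wavelength:
λ = hc/E_photon = (6.626×10⁻³⁴)(3×10⁸) / (4.35 × 1.602×10⁻¹⁹)
λ = 285.02 nm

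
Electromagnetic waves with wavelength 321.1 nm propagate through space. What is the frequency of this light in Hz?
9.3364e+14 Hz

Using the wave equation: c = fλ

Solving for frequency:
f = c/λ = (3×10⁸ m/s) / (321.1×10⁻⁹ m)
f = 9.3364e+14 Hz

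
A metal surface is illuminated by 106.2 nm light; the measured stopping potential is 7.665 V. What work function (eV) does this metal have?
4.01 eV

The stopping potential gives the maximum kinetic energy: KE_max = eV_s = 7.665 eV

From Einstein's photoelectric equation: KE_max = hc/λ - φ
Rearranging: φ = hc/λ - KE_max

Calculate photon energy:
E_photon = hc/λ = (6.626×10⁻³⁴ J·s)(3×10⁸ m/s) / (106.2×10⁻⁹ m) = 11.6746 eV

Therefore:
φ = 11.6746 - 7.665 = 4.01 eV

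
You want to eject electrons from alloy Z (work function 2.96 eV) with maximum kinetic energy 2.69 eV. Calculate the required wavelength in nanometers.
219.44 nm

From Einstein's equation: KE_max = hc/λ - φ

Rearranging for λ:
hc/λ = KE_max + φ
λ = hc/(KE_max + φ)

Required photon energy:
E_photon = KE_max + φ = 2.69 + 2.96 = 5.65 eV

Required wavelength:
λ = hc/E_photon = (6.626×10⁻³⁴)(3×10⁸) / (5.65 × 1.602×10⁻¹⁹)
λ = 219.44 nm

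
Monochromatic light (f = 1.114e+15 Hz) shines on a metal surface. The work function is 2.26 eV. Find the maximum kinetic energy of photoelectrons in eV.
2.3471 eV

Using Einstein's photoelectric equation: KE_max = hf - φ

First, calculate the photon energy:
E_photon = hf = (6.626×10⁻³⁴ J·s)(1.114e+15 Hz)
E_photon = 4.6071 eV

Then, the maximum kinetic energy:
KE_max = E_photon - φ = 4.6071 eV - 2.26 eV = 2.3471 eV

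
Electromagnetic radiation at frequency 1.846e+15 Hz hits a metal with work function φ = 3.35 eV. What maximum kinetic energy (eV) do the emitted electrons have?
4.2844 eV

Using Einstein's photoelectric equation: KE_max = hf - φ

First, calculate the photon energy:
E_photon = hf = (6.626×10⁻³⁴ J·s)(1.846e+15 Hz)
E_photon = 7.6344 eV

Then, the maximum kinetic energy:
KE_max = E_photon - φ = 7.6344 eV - 3.35 eV = 4.2844 eV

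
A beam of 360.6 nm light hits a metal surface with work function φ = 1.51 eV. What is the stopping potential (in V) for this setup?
1.9283 V

The stopping potential V_s satisfies: eV_s = KE_max

First, find KE_max using Einstein's equation:
E_photon = hc/λ = 3.4383 eV
KE_max = E_photon - φ = 3.4383 - 1.51 = 1.9283 eV

Since eV_s = KE_max:
V_s = KE_max/e = 1.9283 V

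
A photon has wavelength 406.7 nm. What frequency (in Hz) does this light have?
7.3713e+14 Hz

Using the wave equation: c = fλ

Solving for frequency:
f = c/λ = (3×10⁸ m/s) / (406.7×10⁻⁹ m)
f = 7.3713e+14 Hz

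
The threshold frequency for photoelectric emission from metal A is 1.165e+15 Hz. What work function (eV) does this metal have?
4.82 eV

At the threshold frequency, photon energy equals work function:
φ = hf₀

Calculating:
φ = (6.626×10⁻³⁴ J·s)(1.165e+15 Hz)
φ = 4.82 eV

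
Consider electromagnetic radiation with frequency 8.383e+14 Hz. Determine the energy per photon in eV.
3.4669 eV

Using E = hf:

E = hf = (6.626×10⁻³⁴ J·s)(8.383e+14 Hz)
E = 3.4669 eV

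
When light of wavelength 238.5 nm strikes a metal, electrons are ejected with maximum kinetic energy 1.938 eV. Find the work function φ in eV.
3.26 eV

From Einstein's photoelectric equation: KE_max = hf - φ = hc/λ - φ

Rearranging for φ:
φ = hc/λ - KE_max

Calculate photon energy:
E_photon = hc/λ = 5.1985 eV

Therefore:
φ = 5.1985 - 1.938 = 3.26 eV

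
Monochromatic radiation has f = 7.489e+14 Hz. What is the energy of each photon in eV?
3.0972 eV

Using E = hf:

E = hf = (6.626×10⁻³⁴ J·s)(7.489e+14 Hz)
E = 3.0972 eV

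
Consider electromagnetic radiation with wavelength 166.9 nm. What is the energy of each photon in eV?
7.4287 eV

Using E = hf = hc/λ:

E = hc/λ = (6.626×10⁻³⁴ J·s)(3×10⁸ m/s) / (166.9×10⁻⁹ m)
E = 7.4287 eV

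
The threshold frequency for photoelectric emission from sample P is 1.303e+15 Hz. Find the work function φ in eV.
5.39 eV

At the threshold frequency, photon energy equals work function:
φ = hf₀

Calculating:
φ = (6.626×10⁻³⁴ J·s)(1.303e+15 Hz)
φ = 5.39 eV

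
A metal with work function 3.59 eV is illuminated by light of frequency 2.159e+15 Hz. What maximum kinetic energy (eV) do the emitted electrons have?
5.3389 eV

Using Einstein's photoelectric equation: KE_max = hf - φ

First, calculate the photon energy:
E_photon = hf = (6.626×10⁻³⁴ J·s)(2.159e+15 Hz)
E_photon = 8.9289 eV

Then, the maximum kinetic energy:
KE_max = E_photon - φ = 8.9289 eV - 3.59 eV = 5.3389 eV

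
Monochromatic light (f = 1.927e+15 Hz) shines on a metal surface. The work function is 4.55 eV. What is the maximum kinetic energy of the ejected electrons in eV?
3.4194 eV

Using Einstein's photoelectric equation: KE_max = hf - φ

First, calculate the photon energy:
E_photon = hf = (6.626×10⁻³⁴ J·s)(1.927e+15 Hz)
E_photon = 7.9694 eV

Then, the maximum kinetic energy:
KE_max = E_photon - φ = 7.9694 eV - 4.55 eV = 3.4194 eV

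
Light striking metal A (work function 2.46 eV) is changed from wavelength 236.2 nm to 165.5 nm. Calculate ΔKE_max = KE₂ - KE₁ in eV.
2.2424 eV

Using Einstein's equation: KE_max = hc/λ - φ

For λ₁ = 236.2 nm:
KE₁ = hc/λ₁ - φ = 5.2491 - 2.46 = 2.7891 eV

For λ₂ = 165.5 nm:
KE₂ = hc/λ₂ - φ = 7.4915 - 2.46 = 5.0315 eV

Change in KE:
ΔKE = KE₂ - KE₁ = 5.0315 - 2.7891 = 2.2424 eV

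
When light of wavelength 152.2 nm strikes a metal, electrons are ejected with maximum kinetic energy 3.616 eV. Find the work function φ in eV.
4.53 eV

From Einstein's photoelectric equation: KE_max = hf - φ = hc/λ - φ

Rearranging for φ:
φ = hc/λ - KE_max

Calculate photon energy:
E_photon = hc/λ = 8.1461 eV

Therefore:
φ = 8.1461 - 3.616 = 4.53 eV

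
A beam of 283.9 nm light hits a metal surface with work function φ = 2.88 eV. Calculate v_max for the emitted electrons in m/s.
7.2328e+05 m/s

First, find the maximum kinetic energy:
E_photon = hc/λ = 4.3672 eV
KE_max = E_photon - φ = 4.3672 - 2.88 = 1.4872 eV

Convert to Joules: KE_max = 1.4872 × 1.602×10⁻¹⁹ J = 2.3827e-19 J

Then use KE = ½mv² to find velocity:
v = √(2·KE/m) = √(2 × 2.3827e-19 J / 9.109e-31 kg)
v = 7.2328e+05 m/s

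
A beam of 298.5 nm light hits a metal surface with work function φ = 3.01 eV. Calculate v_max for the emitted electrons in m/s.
6.3425e+05 m/s

First, find the maximum kinetic energy:
E_photon = hc/λ = 4.1536 eV
KE_max = E_photon - φ = 4.1536 - 3.01 = 1.1436 eV

Convert to Joules: KE_max = 1.1436 × 1.602×10⁻¹⁹ J = 1.8322e-19 J

Then use KE = ½mv² to find velocity:
v = √(2·KE/m) = √(2 × 1.8322e-19 J / 9.109e-31 kg)
v = 6.3425e+05 m/s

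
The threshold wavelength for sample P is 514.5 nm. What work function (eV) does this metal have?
2.41 eV

At the threshold wavelength, photon energy equals work function:
φ = hc/λ₀

Calculating:
φ = (6.626×10⁻³⁴ J·s)(3×10⁸ m/s) / (514.5×10⁻⁹ m)
φ = 2.41 eV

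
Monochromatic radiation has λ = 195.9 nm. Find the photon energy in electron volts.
6.3290 eV

Using E = hf = hc/λ:

E = hc/λ = (6.626×10⁻³⁴ J·s)(3×10⁸ m/s) / (195.9×10⁻⁹ m)
E = 6.3290 eV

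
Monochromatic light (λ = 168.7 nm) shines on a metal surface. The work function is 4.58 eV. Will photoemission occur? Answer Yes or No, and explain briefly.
Yes

For photoemission, the photon energy must exceed the work function.

Photon energy: E = hc/λ = 7.3494 eV
Work function: φ = 4.58 eV

Since E_photon (7.3494 eV) > φ (4.58 eV), photoemission WILL occur.
The threshold wavelength is λ₀ = hc/φ = 270.7 nm.
Since 168.7 nm < 270.7 nm, the light has sufficient energy.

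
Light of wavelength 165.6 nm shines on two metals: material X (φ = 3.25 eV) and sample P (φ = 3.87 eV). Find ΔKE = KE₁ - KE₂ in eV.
0.6200 eV

Using KE_max = hc/λ - φ for each metal:

Photon energy: E = hc/λ = 7.4870 eV

For material X (φ₁ = 3.25 eV):
KE₁ = E - φ₁ = 7.4870 - 3.25 = 4.2370 eV

For sample P (φ₂ = 3.87 eV):
KE₂ = E - φ₂ = 7.4870 - 3.87 = 3.6170 eV

Difference:
ΔKE = KE₁ - KE₂ = 4.2370 - 3.6170 = 0.6200 eV

Note: The difference equals the difference in work functions: 3.87 - 3.25 = 0.62 eV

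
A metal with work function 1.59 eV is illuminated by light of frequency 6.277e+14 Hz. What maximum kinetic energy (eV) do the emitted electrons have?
1.0060 eV

Using Einstein's photoelectric equation: KE_max = hf - φ

First, calculate the photon energy:
E_photon = hf = (6.626×10⁻³⁴ J·s)(6.277e+14 Hz)
E_photon = 2.5960 eV

Then, the maximum kinetic energy:
KE_max = E_photon - φ = 2.5960 eV - 1.59 eV = 1.0060 eV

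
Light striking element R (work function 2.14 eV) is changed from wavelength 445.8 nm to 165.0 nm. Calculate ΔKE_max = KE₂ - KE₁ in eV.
4.7330 eV

Using Einstein's equation: KE_max = hc/λ - φ

For λ₁ = 445.8 nm:
KE₁ = hc/λ₁ - φ = 2.7812 - 2.14 = 0.6412 eV

For λ₂ = 165.0 nm:
KE₂ = hc/λ₂ - φ = 7.5142 - 2.14 = 5.3742 eV

Change in KE:
ΔKE = KE₂ - KE₁ = 5.3742 - 0.6412 = 4.7330 eV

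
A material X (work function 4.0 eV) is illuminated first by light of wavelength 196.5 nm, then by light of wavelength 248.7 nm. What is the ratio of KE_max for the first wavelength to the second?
2.3441

Using Einstein's equation: KE_max = hc/λ - φ

For λ₁ = 196.5 nm:
E₁ = hc/λ₁ = 6.3096 eV
KE₁ = E₁ - φ = 6.3096 - 4.0 = 2.3096 eV

For λ₂ = 248.7 nm:
E₂ = hc/λ₂ = 4.9853 eV
KE₂ = E₂ - φ = 4.9853 - 4.0 = 0.9853 eV

Ratio: KE₁/KE₂ = 2.3096/0.9853 = 2.3441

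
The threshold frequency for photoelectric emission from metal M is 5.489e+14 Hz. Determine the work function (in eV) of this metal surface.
2.27 eV

At the threshold frequency, photon energy equals work function:
φ = hf₀

Calculating:
φ = (6.626×10⁻³⁴ J·s)(5.489e+14 Hz)
φ = 2.27 eV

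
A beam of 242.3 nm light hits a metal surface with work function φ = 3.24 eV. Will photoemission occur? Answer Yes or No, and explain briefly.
Yes

For photoemission, the photon energy must exceed the work function.

Photon energy: E = hc/λ = 5.1170 eV
Work function: φ = 3.24 eV

Since E_photon (5.1170 eV) > φ (3.24 eV), photoemission WILL occur.
The threshold wavelength is λ₀ = hc/φ = 382.7 nm.
Since 242.3 nm < 382.7 nm, the light has sufficient energy.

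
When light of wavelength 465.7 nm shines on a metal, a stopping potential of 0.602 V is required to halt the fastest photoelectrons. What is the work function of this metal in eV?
2.06 eV

The stopping potential gives the maximum kinetic energy: KE_max = eV_s = 0.602 eV

From Einstein's photoelectric equation: KE_max = hc/λ - φ
Rearranging: φ = hc/λ - KE_max

Calculate photon energy:
E_photon = hc/λ = (6.626×10⁻³⁴ J·s)(3×10⁸ m/s) / (465.7×10⁻⁹ m) = 2.6623 eV

Therefore:
φ = 2.6623 - 0.602 = 2.06 eV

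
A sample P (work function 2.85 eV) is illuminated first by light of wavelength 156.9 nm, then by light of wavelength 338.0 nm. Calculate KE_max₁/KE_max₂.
6.1749

Using Einstein's equation: KE_max = hc/λ - φ

For λ₁ = 156.9 nm:
E₁ = hc/λ₁ = 7.9021 eV
KE₁ = E₁ - φ = 7.9021 - 2.85 = 5.0521 eV

For λ₂ = 338.0 nm:
E₂ = hc/λ₂ = 3.6682 eV
KE₂ = E₂ - φ = 3.6682 - 2.85 = 0.8182 eV

Ratio: KE₁/KE₂ = 5.0521/0.8182 = 6.1749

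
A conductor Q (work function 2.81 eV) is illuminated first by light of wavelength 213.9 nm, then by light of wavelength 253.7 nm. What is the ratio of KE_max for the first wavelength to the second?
1.4378

Using Einstein's equation: KE_max = hc/λ - φ

For λ₁ = 213.9 nm:
E₁ = hc/λ₁ = 5.7964 eV
KE₁ = E₁ - φ = 5.7964 - 2.81 = 2.9864 eV

For λ₂ = 253.7 nm:
E₂ = hc/λ₂ = 4.8870 eV
KE₂ = E₂ - φ = 4.8870 - 2.81 = 2.0770 eV

Ratio: KE₁/KE₂ = 2.9864/2.0770 = 1.4378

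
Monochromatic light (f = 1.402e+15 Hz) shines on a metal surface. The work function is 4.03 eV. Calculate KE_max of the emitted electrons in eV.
1.7682 eV

Using Einstein's photoelectric equation: KE_max = hf - φ

First, calculate the photon energy:
E_photon = hf = (6.626×10⁻³⁴ J·s)(1.402e+15 Hz)
E_photon = 5.7982 eV

Then, the maximum kinetic energy:
KE_max = E_photon - φ = 5.7982 eV - 4.03 eV = 1.7682 eV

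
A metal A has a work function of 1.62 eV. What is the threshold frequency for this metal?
3.9171e+14 Hz

The threshold frequency is when the photon energy equals the work function:
hf₀ = φ

Solving for f₀:
f₀ = φ/h = (1.62 eV × 1.602×10⁻¹⁹ J/eV) / (6.626×10⁻³⁴ J·s)
f₀ = 3.9171e+14 Hz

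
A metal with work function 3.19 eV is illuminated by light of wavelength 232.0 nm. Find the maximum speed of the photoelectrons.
8.7049e+05 m/s

First, find the maximum kinetic energy:
E_photon = hc/λ = 5.3441 eV
KE_max = E_photon - φ = 5.3441 - 3.19 = 2.1541 eV

Convert to Joules: KE_max = 2.1541 × 1.602×10⁻¹⁹ J = 3.4513e-19 J

Then use KE = ½mv² to find velocity:
v = √(2·KE/m) = √(2 × 3.4513e-19 J / 9.109e-31 kg)
v = 8.7049e+05 m/s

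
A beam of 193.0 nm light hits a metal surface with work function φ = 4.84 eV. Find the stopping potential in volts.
1.5841 V

The stopping potential V_s satisfies: eV_s = KE_max

First, find KE_max using Einstein's equation:
E_photon = hc/λ = 6.4241 eV
KE_max = E_photon - φ = 6.4241 - 4.84 = 1.5841 eV

Since eV_s = KE_max:
V_s = KE_max/e = 1.5841 V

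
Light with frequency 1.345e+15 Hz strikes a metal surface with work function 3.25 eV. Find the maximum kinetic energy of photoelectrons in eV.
2.3125 eV

Using Einstein's photoelectric equation: KE_max = hf - φ

First, calculate the photon energy:
E_photon = hf = (6.626×10⁻³⁴ J·s)(1.345e+15 Hz)
E_photon = 5.5625 eV

Then, the maximum kinetic energy:
KE_max = E_photon - φ = 5.5625 eV - 3.25 eV = 2.3125 eV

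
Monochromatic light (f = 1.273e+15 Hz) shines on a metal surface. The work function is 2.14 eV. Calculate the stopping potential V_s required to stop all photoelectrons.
3.1247 V

The stopping potential V_s satisfies: eV_s = KE_max

First, find KE_max using Einstein's equation:
E_photon = hf = (6.626×10⁻³⁴ J·s)(1.273e+15 Hz) = 5.2647 eV
KE_max = E_photon - φ = 5.2647 - 2.14 = 3.1247 eV

Since eV_s = KE_max:
V_s = KE_max/e = 3.1247 V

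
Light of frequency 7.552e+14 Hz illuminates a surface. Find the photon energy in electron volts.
3.1233 eV

Using E = hf:

E = hf = (6.626×10⁻³⁴ J·s)(7.552e+14 Hz)
E = 3.1233 eV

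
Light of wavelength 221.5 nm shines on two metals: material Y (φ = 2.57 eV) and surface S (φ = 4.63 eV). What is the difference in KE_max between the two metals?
2.0600 eV

Using KE_max = hc/λ - φ for each metal:

Photon energy: E = hc/λ = 5.5975 eV

For material Y (φ₁ = 2.57 eV):
KE₁ = E - φ₁ = 5.5975 - 2.57 = 3.0275 eV

For surface S (φ₂ = 4.63 eV):
KE₂ = E - φ₂ = 5.5975 - 4.63 = 0.9675 eV

Difference:
ΔKE = KE₁ - KE₂ = 3.0275 - 0.9675 = 2.0600 eV

Note: The difference equals the difference in work functions: 4.63 - 2.57 = 2.06 eV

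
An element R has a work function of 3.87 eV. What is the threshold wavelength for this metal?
320.37 nm

The threshold wavelength is when the photon energy equals the work function:
hc/λ₀ = φ

Solving for λ₀:
λ₀ = hc/φ = (6.626×10⁻³⁴ J·s)(3×10⁸ m/s) / (3.87 eV × 1.602×10⁻¹⁹ J/eV)
λ₀ = 320.37 nm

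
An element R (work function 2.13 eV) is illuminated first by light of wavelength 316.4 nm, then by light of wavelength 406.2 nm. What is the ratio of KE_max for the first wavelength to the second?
1.9393

Using Einstein's equation: KE_max = hc/λ - φ

For λ₁ = 316.4 nm:
E₁ = hc/λ₁ = 3.9186 eV
KE₁ = E₁ - φ = 3.9186 - 2.13 = 1.7886 eV

For λ₂ = 406.2 nm:
E₂ = hc/λ₂ = 3.0523 eV
KE₂ = E₂ - φ = 3.0523 - 2.13 = 0.9223 eV

Ratio: KE₁/KE₂ = 1.7886/0.9223 = 1.9393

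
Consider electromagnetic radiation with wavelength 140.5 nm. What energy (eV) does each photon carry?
8.8245 eV

Using E = hf = hc/λ:

E = hc/λ = (6.626×10⁻³⁴ J·s)(3×10⁸ m/s) / (140.5×10⁻⁹ m)
E = 8.8245 eV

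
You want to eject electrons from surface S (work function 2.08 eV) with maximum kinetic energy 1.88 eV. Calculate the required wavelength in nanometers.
313.09 nm

From Einstein's equation: KE_max = hc/λ - φ

Rearranging for λ:
hc/λ = KE_max + φ
λ = hc/(KE_max + φ)

Required photon energy:
E_photon = KE_max + φ = 1.88 + 2.08 = 3.96 eV

Required wavelength:
λ = hc/E_photon = (6.626×10⁻³⁴)(3×10⁸) / (3.96 × 1.602×10⁻¹⁹)
λ = 313.09 nm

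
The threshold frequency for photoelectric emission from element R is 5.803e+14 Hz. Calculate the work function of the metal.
2.40 eV

At the threshold frequency, photon energy equals work function:
φ = hf₀

Calculating:
φ = (6.626×10⁻³⁴ J·s)(5.803e+14 Hz)
φ = 2.40 eV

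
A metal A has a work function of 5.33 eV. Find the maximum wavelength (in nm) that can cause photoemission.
232.62 nm

The threshold wavelength is when the photon energy equals the work function:
hc/λ₀ = φ

Solving for λ₀:
λ₀ = hc/φ = (6.626×10⁻³⁴ J·s)(3×10⁸ m/s) / (5.33 eV × 1.602×10⁻¹⁹ J/eV)
λ₀ = 232.62 nm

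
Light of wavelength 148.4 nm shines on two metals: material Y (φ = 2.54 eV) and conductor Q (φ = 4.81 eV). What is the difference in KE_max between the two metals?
2.2700 eV

Using KE_max = hc/λ - φ for each metal:

Photon energy: E = hc/λ = 8.3547 eV

For material Y (φ₁ = 2.54 eV):
KE₁ = E - φ₁ = 8.3547 - 2.54 = 5.8147 eV

For conductor Q (φ₂ = 4.81 eV):
KE₂ = E - φ₂ = 8.3547 - 4.81 = 3.5447 eV

Difference:
ΔKE = KE₁ - KE₂ = 5.8147 - 3.5447 = 2.2700 eV

Note: The difference equals the difference in work functions: 4.81 - 2.54 = 2.27 eV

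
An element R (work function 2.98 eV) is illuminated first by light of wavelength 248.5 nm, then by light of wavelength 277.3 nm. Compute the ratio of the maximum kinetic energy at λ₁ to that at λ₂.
1.3475

Using Einstein's equation: KE_max = hc/λ - φ

For λ₁ = 248.5 nm:
E₁ = hc/λ₁ = 4.9893 eV
KE₁ = E₁ - φ = 4.9893 - 2.98 = 2.0093 eV

For λ₂ = 277.3 nm:
E₂ = hc/λ₂ = 4.4711 eV
KE₂ = E₂ - φ = 4.4711 - 2.98 = 1.4911 eV

Ratio: KE₁/KE₂ = 2.0093/1.4911 = 1.3475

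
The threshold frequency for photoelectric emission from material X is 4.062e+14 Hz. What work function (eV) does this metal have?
1.68 eV

At the threshold frequency, photon energy equals work function:
φ = hf₀

Calculating:
φ = (6.626×10⁻³⁴ J·s)(4.062e+14 Hz)
φ = 1.68 eV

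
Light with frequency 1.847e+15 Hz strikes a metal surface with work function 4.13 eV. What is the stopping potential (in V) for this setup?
3.5086 V

The stopping potential V_s satisfies: eV_s = KE_max

First, find KE_max using Einstein's equation:
E_photon = hf = (6.626×10⁻³⁴ J·s)(1.847e+15 Hz) = 7.6386 eV
KE_max = E_photon - φ = 7.6386 - 4.13 = 3.5086 eV

Since eV_s = KE_max:
V_s = KE_max/e = 3.5086 V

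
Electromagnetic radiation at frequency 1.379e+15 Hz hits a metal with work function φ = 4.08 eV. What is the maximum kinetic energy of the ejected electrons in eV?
1.6231 eV

Using Einstein's photoelectric equation: KE_max = hf - φ

First, calculate the photon energy:
E_photon = hf = (6.626×10⁻³⁴ J·s)(1.379e+15 Hz)
E_photon = 5.7031 eV

Then, the maximum kinetic energy:
KE_max = E_photon - φ = 5.7031 eV - 4.08 eV = 1.6231 eV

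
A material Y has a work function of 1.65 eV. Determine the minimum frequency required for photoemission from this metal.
3.9897e+14 Hz

The threshold frequency is when the photon energy equals the work function:
hf₀ = φ

Solving for f₀:
f₀ = φ/h = (1.65 eV × 1.602×10⁻¹⁹ J/eV) / (6.626×10⁻³⁴ J·s)
f₀ = 3.9897e+14 Hz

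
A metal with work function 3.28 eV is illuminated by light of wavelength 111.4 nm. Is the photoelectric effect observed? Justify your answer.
Yes

For photoemission, the photon energy must exceed the work function.

Photon energy: E = hc/λ = 11.1296 eV
Work function: φ = 3.28 eV

Since E_photon (11.1296 eV) > φ (3.28 eV), photoemission WILL occur.
The threshold wavelength is λ₀ = hc/φ = 378.0 nm.
Since 111.4 nm < 378.0 nm, the light has sufficient energy.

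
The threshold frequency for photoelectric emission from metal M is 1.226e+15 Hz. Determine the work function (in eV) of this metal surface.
5.07 eV

At the threshold frequency, photon energy equals work function:
φ = hf₀

Calculating:
φ = (6.626×10⁻³⁴ J·s)(1.226e+15 Hz)
φ = 5.07 eV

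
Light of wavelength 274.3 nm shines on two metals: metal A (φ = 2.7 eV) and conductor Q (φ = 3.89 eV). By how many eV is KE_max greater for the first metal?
1.1900 eV

Using KE_max = hc/λ - φ for each metal:

Photon energy: E = hc/λ = 4.5200 eV

For metal A (φ₁ = 2.7 eV):
KE₁ = E - φ₁ = 4.5200 - 2.7 = 1.8200 eV

For conductor Q (φ₂ = 3.89 eV):
KE₂ = E - φ₂ = 4.5200 - 3.89 = 0.6300 eV

Difference:
ΔKE = KE₁ - KE₂ = 1.8200 - 0.6300 = 1.1900 eV

Note: The difference equals the difference in work functions: 3.89 - 2.7 = 1.19 eV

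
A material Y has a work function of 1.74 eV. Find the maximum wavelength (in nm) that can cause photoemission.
712.55 nm

The threshold wavelength is when the photon energy equals the work function:
hc/λ₀ = φ

Solving for λ₀:
λ₀ = hc/φ = (6.626×10⁻³⁴ J·s)(3×10⁸ m/s) / (1.74 eV × 1.602×10⁻¹⁹ J/eV)
λ₀ = 712.55 nm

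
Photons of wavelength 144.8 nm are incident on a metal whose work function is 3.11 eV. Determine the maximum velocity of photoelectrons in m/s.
1.3849e+06 m/s

First, find the maximum kinetic energy:
E_photon = hc/λ = 8.5624 eV
KE_max = E_photon - φ = 8.5624 - 3.11 = 5.4524 eV

Convert to Joules: KE_max = 5.4524 × 1.602×10⁻¹⁹ J = 8.7358e-19 J

Then use KE = ½mv² to find velocity:
v = √(2·KE/m) = √(2 × 8.7358e-19 J / 9.109e-31 kg)
v = 1.3849e+06 m/s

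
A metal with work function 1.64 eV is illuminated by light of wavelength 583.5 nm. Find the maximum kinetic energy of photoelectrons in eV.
0.4848 eV

Using Einstein's photoelectric equation: KE_max = hf - φ = hc/λ - φ

First, calculate the photon energy:
E_photon = hc/λ = (6.626×10⁻³⁴ J·s)(3×10⁸ m/s) / (583.5×10⁻⁹ m)
E_photon = 2.1248 eV

Then, the maximum kinetic energy:
KE_max = E_photon - φ = 2.1248 eV - 1.64 eV = 0.4848 eV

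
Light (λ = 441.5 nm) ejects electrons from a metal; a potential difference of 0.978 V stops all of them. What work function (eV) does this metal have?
1.83 eV

The stopping potential gives the maximum kinetic energy: KE_max = eV_s = 0.978 eV

From Einstein's photoelectric equation: KE_max = hc/λ - φ
Rearranging: φ = hc/λ - KE_max

Calculate photon energy:
E_photon = hc/λ = (6.626×10⁻³⁴ J·s)(3×10⁸ m/s) / (441.5×10⁻⁹ m) = 2.8082 eV

Therefore:
φ = 2.8082 - 0.978 = 1.83 eV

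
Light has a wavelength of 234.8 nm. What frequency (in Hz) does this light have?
1.2768e+15 Hz

Using the wave equation: c = fλ

Solving for frequency:
f = c/λ = (3×10⁸ m/s) / (234.8×10⁻⁹ m)
f = 1.2768e+15 Hz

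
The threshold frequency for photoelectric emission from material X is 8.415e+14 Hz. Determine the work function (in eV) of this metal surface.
3.48 eV

At the threshold frequency, photon energy equals work function:
φ = hf₀

Calculating:
φ = (6.626×10⁻³⁴ J·s)(8.415e+14 Hz)
φ = 3.48 eV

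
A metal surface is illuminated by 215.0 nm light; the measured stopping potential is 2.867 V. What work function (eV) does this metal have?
2.90 eV

The stopping potential gives the maximum kinetic energy: KE_max = eV_s = 2.867 eV

From Einstein's photoelectric equation: KE_max = hc/λ - φ
Rearranging: φ = hc/λ - KE_max

Calculate photon energy:
E_photon = hc/λ = (6.626×10⁻³⁴ J·s)(3×10⁸ m/s) / (215.0×10⁻⁹ m) = 5.7667 eV

Therefore:
φ = 5.7667 - 2.867 = 2.90 eV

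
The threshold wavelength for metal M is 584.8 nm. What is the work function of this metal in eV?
2.12 eV

At the threshold wavelength, photon energy equals work function:
φ = hc/λ₀

Calculating:
φ = (6.626×10⁻³⁴ J·s)(3×10⁸ m/s) / (584.8×10⁻⁹ m)
φ = 2.12 eV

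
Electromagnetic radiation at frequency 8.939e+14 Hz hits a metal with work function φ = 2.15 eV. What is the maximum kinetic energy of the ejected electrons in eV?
1.5469 eV

Using Einstein's photoelectric equation: KE_max = hf - φ

First, calculate the photon energy:
E_photon = hf = (6.626×10⁻³⁴ J·s)(8.939e+14 Hz)
E_photon = 3.6969 eV

Then, the maximum kinetic energy:
KE_max = E_photon - φ = 3.6969 eV - 2.15 eV = 1.5469 eV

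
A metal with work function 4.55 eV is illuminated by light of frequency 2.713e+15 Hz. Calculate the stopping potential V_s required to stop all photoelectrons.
6.6701 V

The stopping potential V_s satisfies: eV_s = KE_max

First, find KE_max using Einstein's equation:
E_photon = hf = (6.626×10⁻³⁴ J·s)(2.713e+15 Hz) = 11.2201 eV
KE_max = E_photon - φ = 11.2201 - 4.55 = 6.6701 eV

Since eV_s = KE_max:
V_s = KE_max/e = 6.6701 V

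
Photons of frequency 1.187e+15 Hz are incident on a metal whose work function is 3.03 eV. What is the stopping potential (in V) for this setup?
1.8790 V

The stopping potential V_s satisfies: eV_s = KE_max

First, find KE_max using Einstein's equation:
E_photon = hf = (6.626×10⁻³⁴ J·s)(1.187e+15 Hz) = 4.9090 eV
KE_max = E_photon - φ = 4.9090 - 3.03 = 1.8790 eV

Since eV_s = KE_max:
V_s = KE_max/e = 1.8790 V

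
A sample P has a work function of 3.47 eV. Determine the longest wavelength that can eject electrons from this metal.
357.30 nm

The threshold wavelength is when the photon energy equals the work function:
hc/λ₀ = φ

Solving for λ₀:
λ₀ = hc/φ = (6.626×10⁻³⁴ J·s)(3×10⁸ m/s) / (3.47 eV × 1.602×10⁻¹⁹ J/eV)
λ₀ = 357.30 nm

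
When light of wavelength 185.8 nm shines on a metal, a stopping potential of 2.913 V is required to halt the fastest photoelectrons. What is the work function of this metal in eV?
3.76 eV

The stopping potential gives the maximum kinetic energy: KE_max = eV_s = 2.913 eV

From Einstein's photoelectric equation: KE_max = hc/λ - φ
Rearranging: φ = hc/λ - KE_max

Calculate photon energy:
E_photon = hc/λ = (6.626×10⁻³⁴ J·s)(3×10⁸ m/s) / (185.8×10⁻⁹ m) = 6.6730 eV

Therefore:
φ = 6.6730 - 2.913 = 3.76 eV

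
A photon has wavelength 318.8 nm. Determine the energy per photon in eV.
3.8891 eV

Using E = hf = hc/λ:

E = hc/λ = (6.626×10⁻³⁴ J·s)(3×10⁸ m/s) / (318.8×10⁻⁹ m)
E = 3.8891 eV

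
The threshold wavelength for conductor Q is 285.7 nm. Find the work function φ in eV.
4.34 eV

At the threshold wavelength, photon energy equals work function:
φ = hc/λ₀

Calculating:
φ = (6.626×10⁻³⁴ J·s)(3×10⁸ m/s) / (285.7×10⁻⁹ m)
φ = 4.34 eV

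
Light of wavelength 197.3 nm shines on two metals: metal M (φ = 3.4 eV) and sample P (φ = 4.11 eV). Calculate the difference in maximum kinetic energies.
0.7100 eV

Using KE_max = hc/λ - φ for each metal:

Photon energy: E = hc/λ = 6.2840 eV

For metal M (φ₁ = 3.4 eV):
KE₁ = E - φ₁ = 6.2840 - 3.4 = 2.8840 eV

For sample P (φ₂ = 4.11 eV):
KE₂ = E - φ₂ = 6.2840 - 4.11 = 2.1740 eV

Difference:
ΔKE = KE₁ - KE₂ = 2.8840 - 2.1740 = 0.7100 eV

Note: The difference equals the difference in work functions: 4.11 - 3.4 = 0.71 eV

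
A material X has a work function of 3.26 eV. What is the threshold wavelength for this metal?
380.32 nm

The threshold wavelength is when the photon energy equals the work function:
hc/λ₀ = φ

Solving for λ₀:
λ₀ = hc/φ = (6.626×10⁻³⁴ J·s)(3×10⁸ m/s) / (3.26 eV × 1.602×10⁻¹⁹ J/eV)
λ₀ = 380.32 nm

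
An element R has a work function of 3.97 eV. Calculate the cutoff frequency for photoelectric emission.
9.5994e+14 Hz

The threshold frequency is when the photon energy equals the work function:
hf₀ = φ

Solving for f₀:
f₀ = φ/h = (3.97 eV × 1.602×10⁻¹⁹ J/eV) / (6.626×10⁻³⁴ J·s)
f₀ = 9.5994e+14 Hz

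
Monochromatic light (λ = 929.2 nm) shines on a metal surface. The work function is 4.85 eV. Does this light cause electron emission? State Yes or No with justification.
No

For photoemission, the photon energy must exceed the work function.

Photon energy: E = hc/λ = 1.3343 eV
Work function: φ = 4.85 eV

Since E_photon (1.3343 eV) < φ (4.85 eV), photoemission will NOT occur.
The threshold wavelength is λ₀ = hc/φ = 255.6 nm.
Since 929.2 nm > 255.6 nm, the photons lack sufficient energy.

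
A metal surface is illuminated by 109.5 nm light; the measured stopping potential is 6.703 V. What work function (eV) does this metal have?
4.62 eV

The stopping potential gives the maximum kinetic energy: KE_max = eV_s = 6.703 eV

From Einstein's photoelectric equation: KE_max = hc/λ - φ
Rearranging: φ = hc/λ - KE_max

Calculate photon energy:
E_photon = hc/λ = (6.626×10⁻³⁴ J·s)(3×10⁸ m/s) / (109.5×10⁻⁹ m) = 11.3228 eV

Therefore:
φ = 11.3228 - 6.703 = 4.62 eV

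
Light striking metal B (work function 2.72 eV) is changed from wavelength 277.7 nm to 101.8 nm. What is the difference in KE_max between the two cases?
7.7145 eV

Using Einstein's equation: KE_max = hc/λ - φ

For λ₁ = 277.7 nm:
KE₁ = hc/λ₁ - φ = 4.4647 - 2.72 = 1.7447 eV

For λ₂ = 101.8 nm:
KE₂ = hc/λ₂ - φ = 12.1792 - 2.72 = 9.4592 eV

Change in KE:
ΔKE = KE₂ - KE₁ = 9.4592 - 1.7447 = 7.7145 eV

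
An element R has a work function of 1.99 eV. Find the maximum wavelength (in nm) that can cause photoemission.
623.04 nm

The threshold wavelength is when the photon energy equals the work function:
hc/λ₀ = φ

Solving for λ₀:
λ₀ = hc/φ = (6.626×10⁻³⁴ J·s)(3×10⁸ m/s) / (1.99 eV × 1.602×10⁻¹⁹ J/eV)
λ₀ = 623.04 nm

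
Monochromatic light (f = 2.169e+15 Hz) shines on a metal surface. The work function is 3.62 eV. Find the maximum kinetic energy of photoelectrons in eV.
5.3503 eV

Using Einstein's photoelectric equation: KE_max = hf - φ

First, calculate the photon energy:
E_photon = hf = (6.626×10⁻³⁴ J·s)(2.169e+15 Hz)
E_photon = 8.9703 eV

Then, the maximum kinetic energy:
KE_max = E_photon - φ = 8.9703 eV - 3.62 eV = 5.3503 eV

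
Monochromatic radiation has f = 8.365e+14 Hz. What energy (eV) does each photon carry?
3.4595 eV

Using E = hf:

E = hf = (6.626×10⁻³⁴ J·s)(8.365e+14 Hz)
E = 3.4595 eV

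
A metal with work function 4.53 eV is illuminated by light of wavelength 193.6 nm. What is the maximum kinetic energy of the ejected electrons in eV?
1.8741 eV

Using Einstein's photoelectric equation: KE_max = hf - φ = hc/λ - φ

First, calculate the photon energy:
E_photon = hc/λ = (6.626×10⁻³⁴ J·s)(3×10⁸ m/s) / (193.6×10⁻⁹ m)
E_photon = 6.4041 eV

Then, the maximum kinetic energy:
KE_max = E_photon - φ = 6.4041 eV - 4.53 eV = 1.8741 eV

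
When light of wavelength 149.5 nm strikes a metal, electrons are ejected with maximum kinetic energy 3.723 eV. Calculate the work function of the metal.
4.57 eV

From Einstein's photoelectric equation: KE_max = hf - φ = hc/λ - φ

Rearranging for φ:
φ = hc/λ - KE_max

Calculate photon energy:
E_photon = hc/λ = 8.2933 eV

Therefore:
φ = 8.2933 - 3.723 = 4.57 eV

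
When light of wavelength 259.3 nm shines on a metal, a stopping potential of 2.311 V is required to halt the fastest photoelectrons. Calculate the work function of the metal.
2.47 eV

The stopping potential gives the maximum kinetic energy: KE_max = eV_s = 2.311 eV

From Einstein's photoelectric equation: KE_max = hc/λ - φ
Rearranging: φ = hc/λ - KE_max

Calculate photon energy:
E_photon = hc/λ = (6.626×10⁻³⁴ J·s)(3×10⁸ m/s) / (259.3×10⁻⁹ m) = 4.7815 eV

Therefore:
φ = 4.7815 - 2.311 = 2.47 eV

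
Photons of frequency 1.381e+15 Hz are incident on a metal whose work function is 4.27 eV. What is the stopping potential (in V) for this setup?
1.4414 V

The stopping potential V_s satisfies: eV_s = KE_max

First, find KE_max using Einstein's equation:
E_photon = hf = (6.626×10⁻³⁴ J·s)(1.381e+15 Hz) = 5.7114 eV
KE_max = E_photon - φ = 5.7114 - 4.27 = 1.4414 eV

Since eV_s = KE_max:
V_s = KE_max/e = 1.4414 V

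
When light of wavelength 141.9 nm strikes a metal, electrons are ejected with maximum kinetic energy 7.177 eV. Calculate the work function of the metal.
1.56 eV

From Einstein's photoelectric equation: KE_max = hf - φ = hc/λ - φ

Rearranging for φ:
φ = hc/λ - KE_max

Calculate photon energy:
E_photon = hc/λ = 8.7374 eV

Therefore:
φ = 8.7374 - 7.177 = 1.56 eV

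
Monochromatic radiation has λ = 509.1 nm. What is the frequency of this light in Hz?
5.8887e+14 Hz

Using the wave equation: c = fλ

Solving for frequency:
f = c/λ = (3×10⁸ m/s) / (509.1×10⁻⁹ m)
f = 5.8887e+14 Hz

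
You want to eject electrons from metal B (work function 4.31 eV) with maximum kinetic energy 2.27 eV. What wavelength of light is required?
188.43 nm

From Einstein's equation: KE_max = hc/λ - φ

Rearranging for λ:
hc/λ = KE_max + φ
λ = hc/(KE_max + φ)

Required photon energy:
E_photon = KE_max + φ = 2.27 + 4.31 = 6.58 eV

Required wavelength:
λ = hc/E_photon = (6.626×10⁻³⁴)(3×10⁸) / (6.58 × 1.602×10⁻¹⁹)
λ = 188.43 nm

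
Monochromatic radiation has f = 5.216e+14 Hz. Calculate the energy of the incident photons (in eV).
2.1572 eV

Using E = hf:

E = hf = (6.626×10⁻³⁴ J·s)(5.216e+14 Hz)
E = 2.1572 eV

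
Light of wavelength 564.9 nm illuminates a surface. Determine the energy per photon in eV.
2.1948 eV

Using E = hf = hc/λ:

E = hc/λ = (6.626×10⁻³⁴ J·s)(3×10⁸ m/s) / (564.9×10⁻⁹ m)
E = 2.1948 eV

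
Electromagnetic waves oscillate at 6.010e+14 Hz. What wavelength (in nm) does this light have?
498.82 nm

Using the wave equation: c = fλ

Solving for wavelength:
λ = c/f = (3×10⁸ m/s) / (6.010e+14 Hz)
λ = 498.82 nm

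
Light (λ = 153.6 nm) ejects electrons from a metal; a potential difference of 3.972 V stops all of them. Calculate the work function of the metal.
4.10 eV

The stopping potential gives the maximum kinetic energy: KE_max = eV_s = 3.972 eV

From Einstein's photoelectric equation: KE_max = hc/λ - φ
Rearranging: φ = hc/λ - KE_max

Calculate photon energy:
E_photon = hc/λ = (6.626×10⁻³⁴ J·s)(3×10⁸ m/s) / (153.6×10⁻⁹ m) = 8.0719 eV

Therefore:
φ = 8.0719 - 3.972 = 4.10 eV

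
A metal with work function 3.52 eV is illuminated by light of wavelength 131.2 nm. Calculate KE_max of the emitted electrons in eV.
5.9300 eV

Using Einstein's photoelectric equation: KE_max = hf - φ = hc/λ - φ

First, calculate the photon energy:
E_photon = hc/λ = (6.626×10⁻³⁴ J·s)(3×10⁸ m/s) / (131.2×10⁻⁹ m)
E_photon = 9.4500 eV

Then, the maximum kinetic energy:
KE_max = E_photon - φ = 9.4500 eV - 3.52 eV = 5.9300 eV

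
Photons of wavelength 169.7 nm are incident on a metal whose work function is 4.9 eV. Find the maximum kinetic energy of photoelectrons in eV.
2.4061 eV

Using Einstein's photoelectric equation: KE_max = hf - φ = hc/λ - φ

First, calculate the photon energy:
E_photon = hc/λ = (6.626×10⁻³⁴ J·s)(3×10⁸ m/s) / (169.7×10⁻⁹ m)
E_photon = 7.3061 eV

Then, the maximum kinetic energy:
KE_max = E_photon - φ = 7.3061 eV - 4.9 eV = 2.4061 eV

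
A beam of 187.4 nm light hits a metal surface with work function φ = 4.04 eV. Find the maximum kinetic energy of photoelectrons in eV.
2.5760 eV

Using Einstein's photoelectric equation: KE_max = hf - φ = hc/λ - φ

First, calculate the photon energy:
E_photon = hc/λ = (6.626×10⁻³⁴ J·s)(3×10⁸ m/s) / (187.4×10⁻⁹ m)
E_photon = 6.6160 eV

Then, the maximum kinetic energy:
KE_max = E_photon - φ = 6.6160 eV - 4.04 eV = 2.5760 eV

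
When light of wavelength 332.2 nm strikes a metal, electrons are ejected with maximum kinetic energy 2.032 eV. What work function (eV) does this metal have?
1.70 eV

From Einstein's photoelectric equation: KE_max = hf - φ = hc/λ - φ

Rearranging for φ:
φ = hc/λ - KE_max

Calculate photon energy:
E_photon = hc/λ = 3.7322 eV

Therefore:
φ = 3.7322 - 2.032 = 1.70 eV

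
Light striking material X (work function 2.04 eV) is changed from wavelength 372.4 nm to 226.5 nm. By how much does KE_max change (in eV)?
2.1446 eV

Using Einstein's equation: KE_max = hc/λ - φ

For λ₁ = 372.4 nm:
KE₁ = hc/λ₁ - φ = 3.3293 - 2.04 = 1.2893 eV

For λ₂ = 226.5 nm:
KE₂ = hc/λ₂ - φ = 5.4739 - 2.04 = 3.4339 eV

Change in KE:
ΔKE = KE₂ - KE₁ = 3.4339 - 1.2893 = 2.1446 eV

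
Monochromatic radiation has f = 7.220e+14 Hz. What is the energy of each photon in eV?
2.9860 eV

Using E = hf:

E = hf = (6.626×10⁻³⁴ J·s)(7.220e+14 Hz)
E = 2.9860 eV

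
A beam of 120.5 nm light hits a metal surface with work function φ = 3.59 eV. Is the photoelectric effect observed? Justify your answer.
Yes

For photoemission, the photon energy must exceed the work function.

Photon energy: E = hc/λ = 10.2891 eV
Work function: φ = 3.59 eV

Since E_photon (10.2891 eV) > φ (3.59 eV), photoemission WILL occur.
The threshold wavelength is λ₀ = hc/φ = 345.4 nm.
Since 120.5 nm < 345.4 nm, the light has sufficient energy.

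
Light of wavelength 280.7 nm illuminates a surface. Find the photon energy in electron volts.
4.4170 eV

Using E = hf = hc/λ:

E = hc/λ = (6.626×10⁻³⁴ J·s)(3×10⁸ m/s) / (280.7×10⁻⁹ m)
E = 4.4170 eV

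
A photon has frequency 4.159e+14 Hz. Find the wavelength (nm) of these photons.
720.83 nm

Using the wave equation: c = fλ

Solving for wavelength:
λ = c/f = (3×10⁸ m/s) / (4.159e+14 Hz)
λ = 720.83 nm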